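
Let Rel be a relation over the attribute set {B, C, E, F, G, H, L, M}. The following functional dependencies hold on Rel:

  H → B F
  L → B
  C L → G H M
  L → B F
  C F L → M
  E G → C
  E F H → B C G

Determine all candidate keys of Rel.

{C, E, L}; {E, G, L}; {E, H, L}

Attributes E, L never appear on any right-hand side, so every candidate key must contain {E, L}.
{E, L}⁺ = {B, E, F, L}, which is not all of the schema, so we must add further attributes.
{C, E, L}⁺: L→B adds B; CL→GHM adds G, H, M; L→BF adds F → {B, C, E, F, G, H, L, M}. Minimal: {E, L}⁺ = {B, E, F, L}; {C, L}⁺ = {B, C, F, G, H, L, M}; {C, E}⁺ = {C, E} — none reach the full schema.
{E, G, L}⁺: L→B adds B; L→BF adds F; EG→C adds C; CL→GHM adds H, M → {B, C, E, F, G, H, L, M}. Minimal: {G, L}⁺ = {B, F, G, L}; {E, L}⁺ = {B, E, F, L}; {E, G}⁺ = {C, E, G} — none reach the full schema.
{E, H, L}⁺: H→BF adds B, F; EFH→BCG adds C, G; CL→GHM adds M → {B, C, E, F, G, H, L, M}. Minimal: {H, L}⁺ = {B, F, H, L}; {E, L}⁺ = {B, E, F, L}; {E, H}⁺ = {B, C, E, F, G, H} — none reach the full schema.
Any other superkey contains one of these as a subset, so there are no further candidate keys.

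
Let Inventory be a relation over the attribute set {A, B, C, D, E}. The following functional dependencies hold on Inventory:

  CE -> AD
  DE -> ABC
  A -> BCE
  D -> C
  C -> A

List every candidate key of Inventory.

{A}⁺: A→BCE adds B, C, E; CE→AD adds D → {A, B, C, D, E}.
{C}⁺: C→A adds A; A→BCE adds B, E; CE→AD adds D → {A, B, C, D, E}.
{D}⁺: D→C adds C; C→A adds A; A→BCE adds B, E → {A, B, C, D, E}.

{A}, {C}, {D}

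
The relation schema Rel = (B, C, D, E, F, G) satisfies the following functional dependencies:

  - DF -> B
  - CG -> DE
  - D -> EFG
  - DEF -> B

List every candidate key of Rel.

CD, CG

{C, D}⁺: D→EFG adds E, F, G; DEF→B adds B → {B, C, D, E, F, G}. Minimal: {D}⁺ = {B, D, E, F, G}; {C}⁺ = {C} — none reach the full schema.
{C, G}⁺: CG→DE adds D, E; D→EFG adds F; DEF→B adds B → {B, C, D, E, F, G}. Minimal: {G}⁺ = {G}; {C}⁺ = {C} — none reach the full schema.
Any other superkey contains one of these as a subset, so there are no further candidate keys.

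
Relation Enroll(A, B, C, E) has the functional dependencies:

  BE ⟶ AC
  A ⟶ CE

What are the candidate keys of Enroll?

Attribute B never appears on the right-hand side of any dependency, so B must belong to every candidate key.
{B}⁺ = {B}, which is not all of the schema, so we must add further attributes.
{A, B}⁺: A→CE adds C, E → {A, B, C, E}.
{B, E}⁺: BE→AC adds A, C → {A, B, C, E}.

(A, B), (B, E)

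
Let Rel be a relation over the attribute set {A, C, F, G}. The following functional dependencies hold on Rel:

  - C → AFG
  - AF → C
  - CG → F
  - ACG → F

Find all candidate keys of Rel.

(C), (A, F)

{C}⁺: C→AFG adds A, F, G → {A, C, F, G}.
{A, F}⁺: AF→C adds C; C→AFG adds G → {A, C, F, G}.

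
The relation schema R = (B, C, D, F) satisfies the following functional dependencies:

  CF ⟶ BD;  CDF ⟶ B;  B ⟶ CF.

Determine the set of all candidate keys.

B, CF

{B}⁺: B→CF adds C, F; CF→BD adds D → {B, C, D, F}.
{C, F}⁺: CF→BD adds B, D → {B, C, D, F}. Minimal: {F}⁺ = {F}; {C}⁺ = {C} — none reach the full schema.
Any other superkey contains one of these as a subset, so there are no further candidate keys.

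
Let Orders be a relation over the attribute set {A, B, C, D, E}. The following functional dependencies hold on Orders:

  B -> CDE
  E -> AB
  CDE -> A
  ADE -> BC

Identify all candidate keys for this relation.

{B}; {E}

{B}⁺: B→CDE adds C, D, E; E→AB adds A → {A, B, C, D, E}.
{E}⁺: E→AB adds A, B; B→CDE adds C, D → {A, B, C, D, E}.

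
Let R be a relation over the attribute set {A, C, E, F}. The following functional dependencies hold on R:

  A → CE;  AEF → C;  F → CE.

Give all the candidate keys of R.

{A, F}

Attributes A, F never appear on any right-hand side, so every candidate key must contain {A, F}.
{A, F}⁺ = {A, C, E, F}, which is all of the schema, so {A, F} is the only candidate key.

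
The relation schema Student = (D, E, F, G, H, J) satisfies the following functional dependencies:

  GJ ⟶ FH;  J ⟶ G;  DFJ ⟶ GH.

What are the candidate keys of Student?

Attributes D, E, J never appear on any right-hand side, so every candidate key must contain {D, E, J}.
{D, E, J}⁺ = {D, E, F, G, H, J}, which is all of the schema, so {D, E, J} is the only candidate key.

{D, E, J}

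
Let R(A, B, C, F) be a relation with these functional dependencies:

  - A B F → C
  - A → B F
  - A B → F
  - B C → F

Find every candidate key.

{A}⁺: A→BF adds B, F; ABF→C adds C → {A, B, C, F}.
No other minimal superkey exists.

{A}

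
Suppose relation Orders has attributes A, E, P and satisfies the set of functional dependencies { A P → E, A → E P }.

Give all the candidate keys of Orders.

{A}⁺: A→EP adds E, P → {A, E, P}.
No other minimal superkey exists.

A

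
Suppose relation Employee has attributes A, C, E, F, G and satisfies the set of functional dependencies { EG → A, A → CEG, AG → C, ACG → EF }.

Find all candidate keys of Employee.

{A}⁺: A→CEG adds C, E, G; ACG→EF adds F → {A, C, E, F, G}.
{E, G}⁺: EG→A adds A; A→CEG adds C; ACG→EF adds F → {A, C, E, F, G}.

A, EG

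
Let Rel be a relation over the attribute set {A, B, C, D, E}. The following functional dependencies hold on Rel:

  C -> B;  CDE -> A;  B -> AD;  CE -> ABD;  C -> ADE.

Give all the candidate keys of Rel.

C

Attribute C never appears on the right-hand side of any dependency, so C must belong to every candidate key.
{C}⁺ = {A, B, C, D, E}, which is all of the schema, so {C} is the only candidate key.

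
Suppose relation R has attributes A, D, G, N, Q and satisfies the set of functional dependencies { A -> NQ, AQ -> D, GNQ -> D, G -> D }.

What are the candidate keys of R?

Attributes A, G never appear on any right-hand side, so every candidate key must contain {A, G}.
{A, G}⁺ = {A, D, G, N, Q}, which is all of the schema, so {A, G} is the only candidate key.

AG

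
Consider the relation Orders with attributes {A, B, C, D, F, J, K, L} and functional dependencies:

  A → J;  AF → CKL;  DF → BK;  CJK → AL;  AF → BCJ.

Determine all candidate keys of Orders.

(A, D, F), (C, D, F, J)

Attributes D, F never appear on any right-hand side, so every candidate key must contain {D, F}.
{D, F}⁺ = {B, D, F, K}, which is not all of the schema, so we must add further attributes.
{A, D, F}⁺: A→J adds J; AF→CKL adds C, K, L; DF→BK adds B → {A, B, C, D, F, J, K, L}. Minimal: {D, F}⁺ = {B, D, F, K}; {A, F}⁺ = {A, B, C, F, J, K, L}; {A, D}⁺ = {A, D, J} — none reach the full schema.
{C, D, F, J}⁺: DF→BK adds B, K; CJK→AL adds A, L → {A, B, C, D, F, J, K, L}. Minimal: {D, F, J}⁺ = {B, D, F, J, K}; {C, F, J}⁺ = {C, F, J}; {C, D, J}⁺ = {C, D, J}; … — none reach the full schema.
Any other superkey contains one of these as a subset, so there are no further candidate keys.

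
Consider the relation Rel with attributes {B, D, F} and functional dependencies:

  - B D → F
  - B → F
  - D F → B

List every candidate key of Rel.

{B, D}; {D, F}

Attribute D never appears on the right-hand side of any dependency, so D must belong to every candidate key.
{D}⁺ = {D}, which is not all of the schema, so we must add further attributes.
{B, D}⁺: BD→F adds F → {B, D, F}. Minimal: {D}⁺ = {D}; {B}⁺ = {B, F} — none reach the full schema.
{D, F}⁺: DF→B adds B → {B, D, F}. Minimal: {F}⁺ = {F}; {D}⁺ = {D} — none reach the full schema.
Any other superkey contains one of these as a subset, so there are no further candidate keys.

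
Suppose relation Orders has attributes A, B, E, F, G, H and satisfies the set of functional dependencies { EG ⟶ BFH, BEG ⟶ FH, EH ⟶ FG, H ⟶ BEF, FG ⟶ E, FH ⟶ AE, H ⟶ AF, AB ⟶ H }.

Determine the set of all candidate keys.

{H}⁺: H→BEF adds B, E, F; FH→AE adds A; EH→FG adds G → {A, B, E, F, G, H}.
{A, B}⁺: AB→H adds H; H→BEF adds E, F; EH→FG adds G → {A, B, E, F, G, H}.
{E, G}⁺: EG→BFH adds B, F, H; FH→AE adds A → {A, B, E, F, G, H}.
{F, G}⁺: FG→E adds E; EG→BFH adds B, H; FH→AE adds A → {A, B, E, F, G, H}.
Any other superkey contains one of these as a subset, so there are no further candidate keys.

(H), (A, B), (E, G), (F, G)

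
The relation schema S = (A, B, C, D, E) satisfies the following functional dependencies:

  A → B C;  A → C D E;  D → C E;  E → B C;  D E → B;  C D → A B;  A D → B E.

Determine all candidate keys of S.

A, D

{A}⁺: A→BC adds B, C; A→CDE adds D, E → {A, B, C, D, E}.
{D}⁺: D→CE adds C, E; E→BC adds B; CD→AB adds A → {A, B, C, D, E}.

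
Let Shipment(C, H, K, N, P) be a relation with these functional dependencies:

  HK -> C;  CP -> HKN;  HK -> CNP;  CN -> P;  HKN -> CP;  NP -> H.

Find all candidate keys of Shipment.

{C, N}⁺: CN→P adds P; NP→H adds H; CP→HKN adds K → {C, H, K, N, P}. Minimal: {N}⁺ = {N}; {C}⁺ = {C} — none reach the full schema.
{C, P}⁺: CP→HKN adds H, K, N → {C, H, K, N, P}. Minimal: {P}⁺ = {P}; {C}⁺ = {C} — none reach the full schema.
{H, K}⁺: HK→C adds C; HK→CNP adds N, P → {C, H, K, N, P}. Minimal: {K}⁺ = {K}; {H}⁺ = {H} — none reach the full schema.
{K, N, P}⁺: NP→H adds H; HK→C adds C → {C, H, K, N, P}. Minimal: {N, P}⁺ = {H, N, P}; {K, P}⁺ = {K, P}; {K, N}⁺ = {K, N} — none reach the full schema.
Any other superkey contains one of these as a subset, so there are no further candidate keys.

{C, N}; {C, P}; {H, K}; {K, N, P}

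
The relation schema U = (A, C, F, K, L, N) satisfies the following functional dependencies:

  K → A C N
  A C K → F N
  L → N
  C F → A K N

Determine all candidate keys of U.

{K, L}; {C, F, L}

Attribute L never appears on the right-hand side of any dependency, so L must belong to every candidate key.
{L}⁺ = {L, N}, which is not all of the schema, so we must add further attributes.
{K, L}⁺: K→ACN adds A, C, N; ACK→FN adds F → {A, C, F, K, L, N}. Minimal: {L}⁺ = {L, N}; {K}⁺ = {A, C, F, K, N} — none reach the full schema.
{C, F, L}⁺: L→N adds N; CF→AKN adds A, K → {A, C, F, K, L, N}. Minimal: {F, L}⁺ = {F, L, N}; {C, L}⁺ = {C, L, N}; {C, F}⁺ = {A, C, F, K, N} — none reach the full schema.
Any other superkey contains one of these as a subset, so there are no further candidate keys.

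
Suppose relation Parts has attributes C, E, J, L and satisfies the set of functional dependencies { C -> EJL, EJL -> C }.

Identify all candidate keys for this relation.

{C}⁺: C→EJL adds E, J, L → {C, E, J, L}.
{E, J, L}⁺: EJL→C adds C → {C, E, J, L}.
Any other superkey contains one of these as a subset, so there are no further candidate keys.

{C}, {E, J, L}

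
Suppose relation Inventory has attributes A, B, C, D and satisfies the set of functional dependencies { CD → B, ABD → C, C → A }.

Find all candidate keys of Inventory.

{C, D}, {A, B, D}

Attribute D never appears on the right-hand side of any dependency, so D must belong to every candidate key.
{D}⁺ = {D}, which is not all of the schema, so we must add further attributes.
{C, D}⁺: CD→B adds B; C→A adds A → {A, B, C, D}. Minimal: {D}⁺ = {D}; {C}⁺ = {A, C} — none reach the full schema.
{A, B, D}⁺: ABD→C adds C → {A, B, C, D}. Minimal: {B, D}⁺ = {B, D}; {A, D}⁺ = {A, D}; {A, B}⁺ = {A, B} — none reach the full schema.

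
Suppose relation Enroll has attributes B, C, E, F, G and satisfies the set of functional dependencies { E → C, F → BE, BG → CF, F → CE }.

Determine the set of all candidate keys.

{B, G}, {F, G}

Attribute G never appears on the right-hand side of any dependency, so G must belong to every candidate key.
{G}⁺ = {G}, which is not all of the schema, so we must add further attributes.
{B, G}⁺: BG→CF adds C, F; F→CE adds E → {B, C, E, F, G}.
{F, G}⁺: F→BE adds B, E; BG→CF adds C → {B, C, E, F, G}.
Any other superkey contains one of these as a subset, so there are no further candidate keys.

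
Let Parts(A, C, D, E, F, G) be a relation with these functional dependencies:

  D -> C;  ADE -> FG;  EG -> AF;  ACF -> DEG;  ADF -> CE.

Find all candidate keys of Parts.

(A, C, F); (A, D, E); (A, D, F); (C, E, G); (D, E, G)

{A, C, F}⁺: ACF→DEG adds D, E, G → {A, C, D, E, F, G}. Minimal: {C, F}⁺ = {C, F}; {A, F}⁺ = {A, F}; {A, C}⁺ = {A, C} — none reach the full schema.
{A, D, E}⁺: D→C adds C; ADE→FG adds F, G → {A, C, D, E, F, G}. Minimal: {D, E}⁺ = {C, D, E}; {A, E}⁺ = {A, E}; {A, D}⁺ = {A, C, D} — none reach the full schema.
{A, D, F}⁺: D→C adds C; ACF→DEG adds E, G → {A, C, D, E, F, G}. Minimal: {D, F}⁺ = {C, D, F}; {A, F}⁺ = {A, F}; {A, D}⁺ = {A, C, D} — none reach the full schema.
{C, E, G}⁺: EG→AF adds A, F; ACF→DEG adds D → {A, C, D, E, F, G}. Minimal: {E, G}⁺ = {A, E, F, G}; {C, G}⁺ = {C, G}; {C, E}⁺ = {C, E} — none reach the full schema.
{D, E, G}⁺: D→C adds C; EG→AF adds A, F → {A, C, D, E, F, G}. Minimal: {E, G}⁺ = {A, E, F, G}; {D, G}⁺ = {C, D, G}; {D, E}⁺ = {C, D, E} — none reach the full schema.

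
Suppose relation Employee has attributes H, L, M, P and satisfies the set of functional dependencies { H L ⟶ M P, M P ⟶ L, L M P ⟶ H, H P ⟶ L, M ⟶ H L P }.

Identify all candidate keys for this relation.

{M}⁺: M→HLP adds H, L, P → {H, L, M, P}.
{H, L}⁺: HL→MP adds M, P → {H, L, M, P}.
{H, P}⁺: HP→L adds L; HL→MP adds M → {H, L, M, P}.
Any other superkey contains one of these as a subset, so there are no further candidate keys.

(M), (H, L), (H, P)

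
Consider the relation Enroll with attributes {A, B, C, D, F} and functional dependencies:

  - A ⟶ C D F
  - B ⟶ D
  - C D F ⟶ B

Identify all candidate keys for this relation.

{A}⁺: A→CDF adds C, D, F; CDF→B adds B → {A, B, C, D, F}.

(A)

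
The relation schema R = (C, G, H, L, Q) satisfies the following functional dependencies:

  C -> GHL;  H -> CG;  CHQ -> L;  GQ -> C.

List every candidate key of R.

{C, Q}, {G, Q}, {H, Q}

Attribute Q never appears on the right-hand side of any dependency, so Q must belong to every candidate key.
{Q}⁺ = {Q}, which is not all of the schema, so we must add further attributes.
{C, Q}⁺: C→GHL adds G, H, L → {C, G, H, L, Q}. Minimal: {Q}⁺ = {Q}; {C}⁺ = {C, G, H, L} — none reach the full schema.
{G, Q}⁺: GQ→C adds C; C→GHL adds H, L → {C, G, H, L, Q}. Minimal: {Q}⁺ = {Q}; {G}⁺ = {G} — none reach the full schema.
{H, Q}⁺: H→CG adds C, G; CHQ→L adds L → {C, G, H, L, Q}. Minimal: {Q}⁺ = {Q}; {H}⁺ = {C, G, H, L} — none reach the full schema.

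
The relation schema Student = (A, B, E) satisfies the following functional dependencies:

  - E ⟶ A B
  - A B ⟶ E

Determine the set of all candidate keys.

{E}⁺: E→AB adds A, B → {A, B, E}.
{A, B}⁺: AB→E adds E → {A, B, E}. Minimal: {B}⁺ = {B}; {A}⁺ = {A} — none reach the full schema.
Any other superkey contains one of these as a subset, so there are no further candidate keys.

{E}, {A, B}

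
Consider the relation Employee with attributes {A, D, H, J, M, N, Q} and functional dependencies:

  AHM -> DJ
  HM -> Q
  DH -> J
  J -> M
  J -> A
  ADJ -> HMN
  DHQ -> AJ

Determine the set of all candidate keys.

DH, DJ, HJ, AHM

{D, H}⁺: DH→J adds J; J→M adds M; J→A adds A; ADJ→HMN adds N; HM→Q adds Q → {A, D, H, J, M, N, Q}.
{D, J}⁺: J→M adds M; J→A adds A; ADJ→HMN adds H, N; HM→Q adds Q → {A, D, H, J, M, N, Q}.
{H, J}⁺: J→M adds M; J→A adds A; AHM→DJ adds D; HM→Q adds Q; ADJ→HMN adds N → {A, D, H, J, M, N, Q}.
{A, H, M}⁺: AHM→DJ adds D, J; HM→Q adds Q; ADJ→HMN adds N → {A, D, H, J, M, N, Q}.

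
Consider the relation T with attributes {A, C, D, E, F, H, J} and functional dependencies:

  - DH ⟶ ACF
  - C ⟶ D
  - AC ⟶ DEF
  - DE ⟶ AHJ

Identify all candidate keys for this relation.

{A, C}⁺: C→D adds D; AC→DEF adds E, F; DE→AHJ adds H, J → {A, C, D, E, F, H, J}. Minimal: {C}⁺ = {C, D}; {A}⁺ = {A} — none reach the full schema.
{C, E}⁺: C→D adds D; DE→AHJ adds A, H, J; DH→ACF adds F → {A, C, D, E, F, H, J}. Minimal: {E}⁺ = {E}; {C}⁺ = {C, D} — none reach the full schema.
{C, H}⁺: C→D adds D; DH→ACF adds A, F; AC→DEF adds E; DE→AHJ adds J → {A, C, D, E, F, H, J}. Minimal: {H}⁺ = {H}; {C}⁺ = {C, D} — none reach the full schema.
{D, E}⁺: DE→AHJ adds A, H, J; DH→ACF adds C, F → {A, C, D, E, F, H, J}. Minimal: {E}⁺ = {E}; {D}⁺ = {D} — none reach the full schema.
{D, H}⁺: DH→ACF adds A, C, F; AC→DEF adds E; DE→AHJ adds J → {A, C, D, E, F, H, J}. Minimal: {H}⁺ = {H}; {D}⁺ = {D} — none reach the full schema.
Any other superkey contains one of these as a subset, so there are no further candidate keys.

(A, C), (C, E), (C, H), (D, E), (D, H)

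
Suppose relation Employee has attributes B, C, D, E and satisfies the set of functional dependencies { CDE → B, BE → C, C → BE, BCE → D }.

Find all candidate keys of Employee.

{C}, {B, E}

{C}⁺: C→BE adds B, E; BCE→D adds D → {B, C, D, E}.
{B, E}⁺: BE→C adds C; BCE→D adds D → {B, C, D, E}.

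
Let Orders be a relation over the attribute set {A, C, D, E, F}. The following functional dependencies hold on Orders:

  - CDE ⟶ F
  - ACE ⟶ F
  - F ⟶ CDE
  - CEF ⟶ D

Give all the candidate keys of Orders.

{A, F}, {A, C, E}

Attribute A never appears on the right-hand side of any dependency, so A must belong to every candidate key.
{A}⁺ = {A}, which is not all of the schema, so we must add further attributes.
{A, F}⁺: F→CDE adds C, D, E → {A, C, D, E, F}. Minimal: {F}⁺ = {C, D, E, F}; {A}⁺ = {A} — none reach the full schema.
{A, C, E}⁺: ACE→F adds F; F→CDE adds D → {A, C, D, E, F}. Minimal: {C, E}⁺ = {C, E}; {A, E}⁺ = {A, E}; {A, C}⁺ = {A, C} — none reach the full schema.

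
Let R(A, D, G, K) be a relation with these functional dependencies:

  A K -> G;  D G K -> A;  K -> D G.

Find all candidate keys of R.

Attribute K never appears on the right-hand side of any dependency, so K must belong to every candidate key.
{K}⁺ = {A, D, G, K}, which is all of the schema, so {K} is the only candidate key.

{K}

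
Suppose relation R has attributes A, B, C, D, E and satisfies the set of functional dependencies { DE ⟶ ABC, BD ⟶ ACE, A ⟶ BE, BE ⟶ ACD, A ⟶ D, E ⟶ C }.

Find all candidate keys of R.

{A}⁺: A→BE adds B, E; BE→ACD adds C, D → {A, B, C, D, E}.
{B, D}⁺: BD→ACE adds A, C, E → {A, B, C, D, E}.
{B, E}⁺: BE→ACD adds A, C, D → {A, B, C, D, E}.
{D, E}⁺: DE→ABC adds A, B, C → {A, B, C, D, E}.

{A}, {B, D}, {B, E}, {D, E}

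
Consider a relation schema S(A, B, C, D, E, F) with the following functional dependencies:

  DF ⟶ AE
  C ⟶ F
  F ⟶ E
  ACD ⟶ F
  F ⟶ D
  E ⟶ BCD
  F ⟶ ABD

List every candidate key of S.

{C}⁺: C→F adds F; F→E adds E; F→D adds D; E→BCD adds B; F→ABD adds A → {A, B, C, D, E, F}.
{E}⁺: E→BCD adds B, C, D; C→F adds F; F→ABD adds A → {A, B, C, D, E, F}.
{F}⁺: F→E adds E; F→D adds D; E→BCD adds B, C; F→ABD adds A → {A, B, C, D, E, F}.

C; E; F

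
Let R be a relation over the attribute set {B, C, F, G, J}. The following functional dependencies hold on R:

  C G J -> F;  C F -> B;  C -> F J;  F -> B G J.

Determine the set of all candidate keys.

Attribute C never appears on the right-hand side of any dependency, so C must belong to every candidate key.
{C}⁺ = {B, C, F, G, J}, which is all of the schema, so {C} is the only candidate key.

{C}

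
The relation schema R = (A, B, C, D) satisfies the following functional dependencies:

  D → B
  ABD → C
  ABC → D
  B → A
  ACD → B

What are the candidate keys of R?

(D); (B, C)

{D}⁺: D→B adds B; B→A adds A; ABD→C adds C → {A, B, C, D}.
{B, C}⁺: B→A adds A; ABC→D adds D → {A, B, C, D}.
Any other superkey contains one of these as a subset, so there are no further candidate keys.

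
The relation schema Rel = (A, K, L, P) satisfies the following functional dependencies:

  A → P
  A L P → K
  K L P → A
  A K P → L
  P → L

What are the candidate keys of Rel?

{A}⁺: A→P adds P; P→L adds L; ALP→K adds K → {A, K, L, P}.
{K, P}⁺: P→L adds L; KLP→A adds A → {A, K, L, P}.
Any other superkey contains one of these as a subset, so there are no further candidate keys.

{A}, {K, P}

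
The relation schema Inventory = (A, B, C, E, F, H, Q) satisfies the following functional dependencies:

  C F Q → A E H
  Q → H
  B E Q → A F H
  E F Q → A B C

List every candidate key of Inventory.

{B, E, Q}; {C, F, Q}; {E, F, Q}

{B, E, Q}⁺: Q→H adds H; BEQ→AFH adds A, F; EFQ→ABC adds C → {A, B, C, E, F, H, Q}. Minimal: {E, Q}⁺ = {E, H, Q}; {B, Q}⁺ = {B, H, Q}; {B, E}⁺ = {B, E} — none reach the full schema.
{C, F, Q}⁺: CFQ→AEH adds A, E, H; EFQ→ABC adds B → {A, B, C, E, F, H, Q}. Minimal: {F, Q}⁺ = {F, H, Q}; {C, Q}⁺ = {C, H, Q}; {C, F}⁺ = {C, F} — none reach the full schema.
{E, F, Q}⁺: Q→H adds H; EFQ→ABC adds A, B, C → {A, B, C, E, F, H, Q}. Minimal: {F, Q}⁺ = {F, H, Q}; {E, Q}⁺ = {E, H, Q}; {E, F}⁺ = {E, F} — none reach the full schema.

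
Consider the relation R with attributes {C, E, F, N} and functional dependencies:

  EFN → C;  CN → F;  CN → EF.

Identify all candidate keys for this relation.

CN, EFN

{C, N}⁺: CN→F adds F; CN→EF adds E → {C, E, F, N}. Minimal: {N}⁺ = {N}; {C}⁺ = {C} — none reach the full schema.
{E, F, N}⁺: EFN→C adds C → {C, E, F, N}. Minimal: {F, N}⁺ = {F, N}; {E, N}⁺ = {E, N}; {E, F}⁺ = {E, F} — none reach the full schema.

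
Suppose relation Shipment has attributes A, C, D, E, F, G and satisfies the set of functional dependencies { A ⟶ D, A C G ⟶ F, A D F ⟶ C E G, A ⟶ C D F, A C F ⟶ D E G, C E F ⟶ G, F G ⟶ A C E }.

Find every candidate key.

{A}, {F, G}, {C, E, F}

{A}⁺: A→D adds D; A→CDF adds C, F; ACF→DEG adds E, G → {A, C, D, E, F, G}.
{F, G}⁺: FG→ACE adds A, C, E; A→D adds D → {A, C, D, E, F, G}.
{C, E, F}⁺: CEF→G adds G; FG→ACE adds A; A→D adds D → {A, C, D, E, F, G}.
Any other superkey contains one of these as a subset, so there are no further candidate keys.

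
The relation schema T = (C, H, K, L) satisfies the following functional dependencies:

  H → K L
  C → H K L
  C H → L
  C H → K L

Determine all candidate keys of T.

{C}⁺: C→HKL adds H, K, L → {C, H, K, L}.
No other minimal superkey exists.

{C}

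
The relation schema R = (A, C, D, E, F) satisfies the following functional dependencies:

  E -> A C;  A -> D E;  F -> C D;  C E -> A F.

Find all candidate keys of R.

{A}, {E}

{A}⁺: A→DE adds D, E; E→AC adds C; CE→AF adds F → {A, C, D, E, F}.
{E}⁺: E→AC adds A, C; A→DE adds D; CE→AF adds F → {A, C, D, E, F}.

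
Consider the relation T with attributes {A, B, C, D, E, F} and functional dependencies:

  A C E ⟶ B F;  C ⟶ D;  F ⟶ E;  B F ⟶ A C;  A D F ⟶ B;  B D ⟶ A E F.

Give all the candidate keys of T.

{B, C}⁺: C→D adds D; BD→AEF adds A, E, F → {A, B, C, D, E, F}. Minimal: {C}⁺ = {C, D}; {B}⁺ = {B} — none reach the full schema.
{B, D}⁺: BD→AEF adds A, E, F; BF→AC adds C → {A, B, C, D, E, F}. Minimal: {D}⁺ = {D}; {B}⁺ = {B} — none reach the full schema.
{B, F}⁺: F→E adds E; BF→AC adds A, C; C→D adds D → {A, B, C, D, E, F}. Minimal: {F}⁺ = {E, F}; {B}⁺ = {B} — none reach the full schema.
{A, C, E}⁺: ACE→BF adds B, F; C→D adds D → {A, B, C, D, E, F}. Minimal: {C, E}⁺ = {C, D, E}; {A, E}⁺ = {A, E}; {A, C}⁺ = {A, C, D} — none reach the full schema.
{A, C, F}⁺: C→D adds D; F→E adds E; ADF→B adds B → {A, B, C, D, E, F}. Minimal: {C, F}⁺ = {C, D, E, F}; {A, F}⁺ = {A, E, F}; {A, C}⁺ = {A, C, D} — none reach the full schema.
{A, D, F}⁺: F→E adds E; ADF→B adds B; BF→AC adds C → {A, B, C, D, E, F}. Minimal: {D, F}⁺ = {D, E, F}; {A, F}⁺ = {A, E, F}; {A, D}⁺ = {A, D} — none reach the full schema.
Any other superkey contains one of these as a subset, so there are no further candidate keys.

(B, C), (B, D), (B, F), (A, C, E), (A, C, F), (A, D, F)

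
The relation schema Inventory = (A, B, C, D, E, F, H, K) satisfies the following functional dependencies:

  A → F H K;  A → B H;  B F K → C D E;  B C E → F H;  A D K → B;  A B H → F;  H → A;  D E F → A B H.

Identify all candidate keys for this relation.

{A}⁺: A→FHK adds F, H, K; A→BH adds B; BFK→CDE adds C, D, E → {A, B, C, D, E, F, H, K}.
{H}⁺: H→A adds A; A→FHK adds F, K; A→BH adds B; BFK→CDE adds C, D, E → {A, B, C, D, E, F, H, K}.
{B, C, E}⁺: BCE→FH adds F, H; H→A adds A; A→FHK adds K; BFK→CDE adds D → {A, B, C, D, E, F, H, K}. Minimal: {C, E}⁺ = {C, E}; {B, E}⁺ = {B, E}; {B, C}⁺ = {B, C} — none reach the full schema.
{B, F, K}⁺: BFK→CDE adds C, D, E; BCE→FH adds H; H→A adds A → {A, B, C, D, E, F, H, K}. Minimal: {F, K}⁺ = {F, K}; {B, K}⁺ = {B, K}; {B, F}⁺ = {B, F} — none reach the full schema.
{D, E, F}⁺: DEF→ABH adds A, B, H; A→FHK adds K; BFK→CDE adds C → {A, B, C, D, E, F, H, K}. Minimal: {E, F}⁺ = {E, F}; {D, F}⁺ = {D, F}; {D, E}⁺ = {D, E} — none reach the full schema.

(A), (H), (B, C, E), (B, F, K), (D, E, F)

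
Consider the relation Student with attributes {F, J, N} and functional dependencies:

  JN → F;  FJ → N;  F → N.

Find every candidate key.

Attribute J never appears on the right-hand side of any dependency, so J must belong to every candidate key.
{J}⁺ = {J}, which is not all of the schema, so we must add further attributes.
{F, J}⁺: FJ→N adds N → {F, J, N}. Minimal: {J}⁺ = {J}; {F}⁺ = {F, N} — none reach the full schema.
{J, N}⁺: JN→F adds F → {F, J, N}. Minimal: {N}⁺ = {N}; {J}⁺ = {J} — none reach the full schema.
Any other superkey contains one of these as a subset, so there are no further candidate keys.

FJ, JN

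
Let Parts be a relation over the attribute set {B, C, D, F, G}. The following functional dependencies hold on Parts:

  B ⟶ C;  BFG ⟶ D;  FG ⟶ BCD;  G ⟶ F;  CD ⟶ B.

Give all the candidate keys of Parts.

Attribute G never appears on the right-hand side of any dependency, so G must belong to every candidate key.
{G}⁺ = {B, C, D, F, G}, which is all of the schema, so {G} is the only candidate key.

{G}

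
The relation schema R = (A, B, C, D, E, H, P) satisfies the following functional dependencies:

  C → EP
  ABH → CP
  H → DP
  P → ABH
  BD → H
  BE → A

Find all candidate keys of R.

{C}⁺: C→EP adds E, P; P→ABH adds A, B, H; H→DP adds D → {A, B, C, D, E, H, P}.
{H}⁺: H→DP adds D, P; P→ABH adds A, B; ABH→CP adds C; C→EP adds E → {A, B, C, D, E, H, P}.
{P}⁺: P→ABH adds A, B, H; ABH→CP adds C; H→DP adds D; C→EP adds E → {A, B, C, D, E, H, P}.
{B, D}⁺: BD→H adds H; H→DP adds P; P→ABH adds A; ABH→CP adds C; C→EP adds E → {A, B, C, D, E, H, P}. Minimal: {D}⁺ = {D}; {B}⁺ = {B} — none reach the full schema.
Any other superkey contains one of these as a subset, so there are no further candidate keys.

(C), (H), (P), (B, D)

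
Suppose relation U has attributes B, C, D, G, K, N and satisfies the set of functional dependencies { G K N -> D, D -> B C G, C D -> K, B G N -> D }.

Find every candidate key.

Attribute N never appears on the right-hand side of any dependency, so N must belong to every candidate key.
{N}⁺ = {N}, which is not all of the schema, so we must add further attributes.
{D, N}⁺: D→BCG adds B, C, G; CD→K adds K → {B, C, D, G, K, N}. Minimal: {N}⁺ = {N}; {D}⁺ = {B, C, D, G, K} — none reach the full schema.
{B, G, N}⁺: BGN→D adds D; D→BCG adds C; CD→K adds K → {B, C, D, G, K, N}. Minimal: {G, N}⁺ = {G, N}; {B, N}⁺ = {B, N}; {B, G}⁺ = {B, G} — none reach the full schema.
{G, K, N}⁺: GKN→D adds D; D→BCG adds B, C → {B, C, D, G, K, N}. Minimal: {K, N}⁺ = {K, N}; {G, N}⁺ = {G, N}; {G, K}⁺ = {G, K} — none reach the full schema.

{D, N}, {B, G, N}, {G, K, N}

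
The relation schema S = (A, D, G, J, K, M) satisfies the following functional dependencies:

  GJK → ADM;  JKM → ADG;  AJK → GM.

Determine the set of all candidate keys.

{A, J, K}, {G, J, K}, {J, K, M}

Attributes J, K never appear on any right-hand side, so every candidate key must contain {J, K}.
{J, K}⁺ = {J, K}, which is not all of the schema, so we must add further attributes.
{A, J, K}⁺: AJK→GM adds G, M; GJK→ADM adds D → {A, D, G, J, K, M}. Minimal: {J, K}⁺ = {J, K}; {A, K}⁺ = {A, K}; {A, J}⁺ = {A, J} — none reach the full schema.
{G, J, K}⁺: GJK→ADM adds A, D, M → {A, D, G, J, K, M}. Minimal: {J, K}⁺ = {J, K}; {G, K}⁺ = {G, K}; {G, J}⁺ = {G, J} — none reach the full schema.
{J, K, M}⁺: JKM→ADG adds A, D, G → {A, D, G, J, K, M}. Minimal: {K, M}⁺ = {K, M}; {J, M}⁺ = {J, M}; {J, K}⁺ = {J, K} — none reach the full schema.
Any other superkey contains one of these as a subset, so there are no further candidate keys.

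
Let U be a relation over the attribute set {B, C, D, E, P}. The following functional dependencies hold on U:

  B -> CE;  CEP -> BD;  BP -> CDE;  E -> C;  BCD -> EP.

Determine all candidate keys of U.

(B, D), (B, P), (E, P)

{B, D}⁺: B→CE adds C, E; BCD→EP adds P → {B, C, D, E, P}. Minimal: {D}⁺ = {D}; {B}⁺ = {B, C, E} — none reach the full schema.
{B, P}⁺: B→CE adds C, E; CEP→BD adds D → {B, C, D, E, P}. Minimal: {P}⁺ = {P}; {B}⁺ = {B, C, E} — none reach the full schema.
{E, P}⁺: E→C adds C; CEP→BD adds B, D → {B, C, D, E, P}. Minimal: {P}⁺ = {P}; {E}⁺ = {C, E} — none reach the full schema.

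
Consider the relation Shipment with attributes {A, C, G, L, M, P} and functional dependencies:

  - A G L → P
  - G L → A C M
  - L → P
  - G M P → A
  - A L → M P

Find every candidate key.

{G, L}

Attributes G, L never appear on any right-hand side, so every candidate key must contain {G, L}.
{G, L}⁺ = {A, C, G, L, M, P}, which is all of the schema, so {G, L} is the only candidate key.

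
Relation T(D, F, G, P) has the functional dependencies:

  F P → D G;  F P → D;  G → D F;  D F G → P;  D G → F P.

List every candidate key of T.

{G}⁺: G→DF adds D, F; DFG→P adds P → {D, F, G, P}.
{F, P}⁺: FP→DG adds D, G → {D, F, G, P}. Minimal: {P}⁺ = {P}; {F}⁺ = {F} — none reach the full schema.
Any other superkey contains one of these as a subset, so there are no further candidate keys.

(G), (F, P)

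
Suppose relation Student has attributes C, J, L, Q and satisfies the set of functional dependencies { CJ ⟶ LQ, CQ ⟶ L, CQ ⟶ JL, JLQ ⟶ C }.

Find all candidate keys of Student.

{C, J}; {C, Q}; {J, L, Q}

{C, J}⁺: CJ→LQ adds L, Q → {C, J, L, Q}. Minimal: {J}⁺ = {J}; {C}⁺ = {C} — none reach the full schema.
{C, Q}⁺: CQ→L adds L; CQ→JL adds J → {C, J, L, Q}. Minimal: {Q}⁺ = {Q}; {C}⁺ = {C} — none reach the full schema.
{J, L, Q}⁺: JLQ→C adds C → {C, J, L, Q}. Minimal: {L, Q}⁺ = {L, Q}; {J, Q}⁺ = {J, Q}; {J, L}⁺ = {J, L} — none reach the full schema.
Any other superkey contains one of these as a subset, so there are no further candidate keys.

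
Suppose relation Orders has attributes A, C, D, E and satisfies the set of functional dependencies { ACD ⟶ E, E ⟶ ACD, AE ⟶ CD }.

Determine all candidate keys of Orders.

{E}, {A, C, D}

{E}⁺: E→ACD adds A, C, D → {A, C, D, E}.
{A, C, D}⁺: ACD→E adds E → {A, C, D, E}. Minimal: {C, D}⁺ = {C, D}; {A, D}⁺ = {A, D}; {A, C}⁺ = {A, C} — none reach the full schema.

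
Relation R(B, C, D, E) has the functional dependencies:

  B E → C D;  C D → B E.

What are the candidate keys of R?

{B, E}, {C, D}

{B, E}⁺: BE→CD adds C, D → {B, C, D, E}. Minimal: {E}⁺ = {E}; {B}⁺ = {B} — none reach the full schema.
{C, D}⁺: CD→BE adds B, E → {B, C, D, E}. Minimal: {D}⁺ = {D}; {C}⁺ = {C} — none reach the full schema.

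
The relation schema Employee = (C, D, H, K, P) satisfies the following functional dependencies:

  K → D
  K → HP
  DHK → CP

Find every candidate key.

Attribute K never appears on the right-hand side of any dependency, so K must belong to every candidate key.
{K}⁺ = {C, D, H, K, P}, which is all of the schema, so {K} is the only candidate key.

(K)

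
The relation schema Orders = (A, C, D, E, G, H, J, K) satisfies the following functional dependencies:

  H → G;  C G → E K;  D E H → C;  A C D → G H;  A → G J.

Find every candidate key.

Attributes A, D never appear on any right-hand side, so every candidate key must contain {A, D}.
{A, D}⁺ = {A, D, G, J}, which is not all of the schema, so we must add further attributes.
{A, C, D}⁺: ACD→GH adds G, H; A→GJ adds J; CG→EK adds E, K → {A, C, D, E, G, H, J, K}. Minimal: {C, D}⁺ = {C, D}; {A, D}⁺ = {A, D, G, J}; {A, C}⁺ = {A, C, E, G, J, K} — none reach the full schema.
{A, D, E, H}⁺: H→G adds G; DEH→C adds C; A→GJ adds J; CG→EK adds K → {A, C, D, E, G, H, J, K}. Minimal: {D, E, H}⁺ = {C, D, E, G, H, K}; {A, E, H}⁺ = {A, E, G, H, J}; {A, D, H}⁺ = {A, D, G, H, J}; … — none reach the full schema.
Any other superkey contains one of these as a subset, so there are no further candidate keys.

{A, C, D}; {A, D, E, H}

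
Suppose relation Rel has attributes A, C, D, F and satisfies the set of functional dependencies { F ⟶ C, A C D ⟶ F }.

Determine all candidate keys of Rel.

{A, C, D}⁺: ACD→F adds F → {A, C, D, F}. Minimal: {C, D}⁺ = {C, D}; {A, D}⁺ = {A, D}; {A, C}⁺ = {A, C} — none reach the full schema.
{A, D, F}⁺: F→C adds C → {A, C, D, F}. Minimal: {D, F}⁺ = {C, D, F}; {A, F}⁺ = {A, C, F}; {A, D}⁺ = {A, D} — none reach the full schema.
Any other superkey contains one of these as a subset, so there are no further candidate keys.

(A, C, D), (A, D, F)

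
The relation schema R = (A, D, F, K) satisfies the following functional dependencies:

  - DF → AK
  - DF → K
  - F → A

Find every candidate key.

{D, F}⁺: DF→AK adds A, K → {A, D, F, K}. Minimal: {F}⁺ = {A, F}; {D}⁺ = {D} — none reach the full schema.

{D, F}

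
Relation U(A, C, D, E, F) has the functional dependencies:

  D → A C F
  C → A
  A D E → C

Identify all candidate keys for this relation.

Attributes D, E never appear on any right-hand side, so every candidate key must contain {D, E}.
{D, E}⁺ = {A, C, D, E, F}, which is all of the schema, so {D, E} is the only candidate key.

DE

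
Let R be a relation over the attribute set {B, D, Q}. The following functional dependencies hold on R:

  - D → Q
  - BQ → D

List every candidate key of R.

Attribute B never appears on the right-hand side of any dependency, so B must belong to every candidate key.
{B}⁺ = {B}, which is not all of the schema, so we must add further attributes.
{B, D}⁺: D→Q adds Q → {B, D, Q}. Minimal: {D}⁺ = {D, Q}; {B}⁺ = {B} — none reach the full schema.
{B, Q}⁺: BQ→D adds D → {B, D, Q}. Minimal: {Q}⁺ = {Q}; {B}⁺ = {B} — none reach the full schema.
Any other superkey contains one of these as a subset, so there are no further candidate keys.

BD, BQ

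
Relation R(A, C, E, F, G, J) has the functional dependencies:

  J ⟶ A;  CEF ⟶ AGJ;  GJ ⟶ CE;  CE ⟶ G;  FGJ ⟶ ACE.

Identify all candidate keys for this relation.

Attribute F never appears on the right-hand side of any dependency, so F must belong to every candidate key.
{F}⁺ = {F}, which is not all of the schema, so we must add further attributes.
{C, E, F}⁺: CEF→AGJ adds A, G, J → {A, C, E, F, G, J}.
{F, G, J}⁺: J→A adds A; GJ→CE adds C, E → {A, C, E, F, G, J}.
Any other superkey contains one of these as a subset, so there are no further candidate keys.

{C, E, F}, {F, G, J}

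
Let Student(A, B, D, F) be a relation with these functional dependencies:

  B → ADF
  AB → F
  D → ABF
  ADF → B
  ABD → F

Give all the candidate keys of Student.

{B}; {D}

{B}⁺: B→ADF adds A, D, F → {A, B, D, F}.
{D}⁺: D→ABF adds A, B, F → {A, B, D, F}.
Any other superkey contains one of these as a subset, so there are no further candidate keys.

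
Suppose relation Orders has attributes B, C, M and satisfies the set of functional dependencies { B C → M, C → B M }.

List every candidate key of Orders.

{C}⁺: C→BM adds B, M → {B, C, M}.
No other minimal superkey exists.

{C}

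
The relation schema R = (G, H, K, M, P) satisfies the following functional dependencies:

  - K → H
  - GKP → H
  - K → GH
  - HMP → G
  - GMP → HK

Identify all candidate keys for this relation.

{G, M, P}; {H, M, P}; {K, M, P}

Attributes M, P never appear on any right-hand side, so every candidate key must contain {M, P}.
{M, P}⁺ = {M, P}, which is not all of the schema, so we must add further attributes.
{G, M, P}⁺: GMP→HK adds H, K → {G, H, K, M, P}.
{H, M, P}⁺: HMP→G adds G; GMP→HK adds K → {G, H, K, M, P}.
{K, M, P}⁺: K→H adds H; K→GH adds G → {G, H, K, M, P}.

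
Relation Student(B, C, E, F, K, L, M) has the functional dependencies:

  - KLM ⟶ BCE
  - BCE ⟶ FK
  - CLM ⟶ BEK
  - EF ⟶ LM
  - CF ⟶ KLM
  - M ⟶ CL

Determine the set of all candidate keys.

{M}; {C, F}; {E, F}; {B, C, E}

{M}⁺: M→CL adds C, L; CLM→BEK adds B, E, K; BCE→FK adds F → {B, C, E, F, K, L, M}.
{C, F}⁺: CF→KLM adds K, L, M; KLM→BCE adds B, E → {B, C, E, F, K, L, M}. Minimal: {F}⁺ = {F}; {C}⁺ = {C} — none reach the full schema.
{E, F}⁺: EF→LM adds L, M; M→CL adds C; CLM→BEK adds B, K → {B, C, E, F, K, L, M}. Minimal: {F}⁺ = {F}; {E}⁺ = {E} — none reach the full schema.
{B, C, E}⁺: BCE→FK adds F, K; EF→LM adds L, M → {B, C, E, F, K, L, M}. Minimal: {C, E}⁺ = {C, E}; {B, E}⁺ = {B, E}; {B, C}⁺ = {B, C} — none reach the full schema.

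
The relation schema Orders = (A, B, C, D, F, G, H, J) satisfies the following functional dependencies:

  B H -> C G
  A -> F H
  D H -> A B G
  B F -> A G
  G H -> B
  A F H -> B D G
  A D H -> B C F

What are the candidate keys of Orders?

{A, J}; {B, F, J}; {D, H, J}; {F, G, H, J}

Attribute J never appears on the right-hand side of any dependency, so J must belong to every candidate key.
{J}⁺ = {J}, which is not all of the schema, so we must add further attributes.
{A, J}⁺: A→FH adds F, H; AFH→BDG adds B, D, G; ADH→BCF adds C → {A, B, C, D, F, G, H, J}.
{B, F, J}⁺: BF→AG adds A, G; A→FH adds H; AFH→BDG adds D; ADH→BCF adds C → {A, B, C, D, F, G, H, J}.
{D, H, J}⁺: DH→ABG adds A, B, G; ADH→BCF adds C, F → {A, B, C, D, F, G, H, J}.
{F, G, H, J}⁺: GH→B adds B; BH→CG adds C; BF→AG adds A; AFH→BDG adds D → {A, B, C, D, F, G, H, J}.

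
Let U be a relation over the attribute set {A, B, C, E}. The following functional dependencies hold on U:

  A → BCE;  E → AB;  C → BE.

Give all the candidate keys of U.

{A}⁺: A→BCE adds B, C, E → {A, B, C, E}.
{C}⁺: C→BE adds B, E; E→AB adds A → {A, B, C, E}.
{E}⁺: E→AB adds A, B; A→BCE adds C → {A, B, C, E}.

A, C, E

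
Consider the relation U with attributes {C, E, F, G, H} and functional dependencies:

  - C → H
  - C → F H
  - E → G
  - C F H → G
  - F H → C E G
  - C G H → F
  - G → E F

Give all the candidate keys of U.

{C}⁺: C→H adds H; C→FH adds F; CFH→G adds G; FH→CEG adds E → {C, E, F, G, H}.
{E, H}⁺: E→G adds G; G→EF adds F; FH→CEG adds C → {C, E, F, G, H}.
{F, H}⁺: FH→CEG adds C, E, G → {C, E, F, G, H}.
{G, H}⁺: G→EF adds E, F; FH→CEG adds C → {C, E, F, G, H}.
Any other superkey contains one of these as a subset, so there are no further candidate keys.

{C}; {E, H}; {F, H}; {G, H}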